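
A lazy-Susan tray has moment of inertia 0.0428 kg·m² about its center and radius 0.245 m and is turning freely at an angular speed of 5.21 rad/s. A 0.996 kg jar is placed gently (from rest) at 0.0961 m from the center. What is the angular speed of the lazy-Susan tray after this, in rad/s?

The added mass arrives with no angular momentum about the center, and any external torque about the center is negligible, so the system's angular momentum is conserved.
Added inertia Σmr² = (0.996)(0.0961)² = 0.009198 kg·m²; I_f = 0.04280 + 0.009198 = 0.05200 kg·m².
ω_f = I_p ω_i / I_f = (0.04280)(5.21) / 0.05200 = 4.288 rad/s.

ω_f ≈ 4.29 rad/s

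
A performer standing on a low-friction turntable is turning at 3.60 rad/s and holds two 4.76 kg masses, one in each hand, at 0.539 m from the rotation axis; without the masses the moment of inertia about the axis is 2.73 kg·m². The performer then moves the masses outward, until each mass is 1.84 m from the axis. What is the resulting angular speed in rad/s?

No external torque acts about the spin axis, so angular momentum is conserved.
I₁ = 2.73 + 2(4.76)(0.539)² = 5.496 kg·m²; I₂ = 2.73 + 2(4.76)(1.84)² = 34.96 kg·m².
ω₂ = I₁ω₁ / I₂ = (5.496)(3.60 rad/s) / (34.96) = 0.5659 rad/s.

ω₂ ≈ 0.566 rad/s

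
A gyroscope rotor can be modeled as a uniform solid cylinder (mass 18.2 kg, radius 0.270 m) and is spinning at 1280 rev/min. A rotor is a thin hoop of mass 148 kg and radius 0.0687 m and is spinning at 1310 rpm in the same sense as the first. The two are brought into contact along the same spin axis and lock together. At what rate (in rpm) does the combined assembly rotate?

No external torque acts about the common axis, so total angular momentum is conserved.
Moments of inertia: I_A = ½(18.2)(0.270)² = 0.6634 kg·m²; I_B = (148)(0.0687)² = 0.6985 kg·m².
Taking A's sense as positive: L = (0.6634)(1280) + (0.6985)(1310) = 1764 kg·m²·rpm.
Combined I = 0.6634 + 0.6985 = 1.362 kg·m².
ω_f = L / I = 1764 / 1.362 = 1295 rpm.

|ω_f| ≈ 1300 rpm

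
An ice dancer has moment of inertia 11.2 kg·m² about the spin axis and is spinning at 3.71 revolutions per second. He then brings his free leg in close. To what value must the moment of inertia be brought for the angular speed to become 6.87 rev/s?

I₂ ≈ 6.05 kg·m²

Angular momentum about the spin axis is conserved since the torque about it is zero.
I₂ = I₁ω₁ / ω₂ = (11.2)(3.71) / (6.87) = 6.048 kg·m².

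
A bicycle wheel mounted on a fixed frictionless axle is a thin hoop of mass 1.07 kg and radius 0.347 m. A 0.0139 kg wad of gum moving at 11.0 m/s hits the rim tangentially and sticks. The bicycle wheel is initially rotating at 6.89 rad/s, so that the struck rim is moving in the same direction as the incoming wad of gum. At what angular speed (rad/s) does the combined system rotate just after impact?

About the axle the impulsive forces during the collision are internal, so angular momentum about that axis is conserved.
I_p = (1.07)(0.347)² = 0.1288 kg·m². Taking the sense of the wad of gum's angular momentum as positive, L_{wad} = m v R = (0.0139)(11.0)(0.347) = 0.05306 kg·m²/s.
L_i = +I_p ω_p + m v R = +(0.1288)(6.89) + 0.05306 = 0.9407 kg·m²/s.
After sticking, I_f = I_p + m R² = 0.1288 + (0.0139)(0.347)² = 0.1305 kg·m².
ω_f = L_i / I_f = 0.9407 / 0.1305 = 7.208 rad/s.

|ω_f| ≈ 7.21 rad/s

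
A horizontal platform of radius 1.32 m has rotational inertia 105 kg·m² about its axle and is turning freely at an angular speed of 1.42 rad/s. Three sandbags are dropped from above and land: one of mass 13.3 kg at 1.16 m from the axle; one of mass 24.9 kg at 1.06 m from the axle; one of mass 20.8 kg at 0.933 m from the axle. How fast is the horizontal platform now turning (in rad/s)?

No external torque acts about the axle; L_before = L_after.
Added inertia Σmr² = (13.3)(1.16)² + (24.9)(1.06)² + (20.8)(0.933)² = 63.98 kg·m²; I_f = 105.0 + 63.98 = 169.0 kg·m².
ω_f = I_p ω_i / I_f = (105.0)(1.42) / 169.0 = 0.8824 rad/s.

ω_f ≈ 0.882 rad/s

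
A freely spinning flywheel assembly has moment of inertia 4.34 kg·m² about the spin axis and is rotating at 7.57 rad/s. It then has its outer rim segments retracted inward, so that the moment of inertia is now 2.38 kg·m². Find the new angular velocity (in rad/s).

Angular momentum about the spin axis is conserved since the torque about it is zero.
ω₂ = I₁ω₁ / I₂ = (4.340)(7.57 rad/s) / (2.380) = 13.80 rad/s.

ω₂ ≈ 13.8 rad/s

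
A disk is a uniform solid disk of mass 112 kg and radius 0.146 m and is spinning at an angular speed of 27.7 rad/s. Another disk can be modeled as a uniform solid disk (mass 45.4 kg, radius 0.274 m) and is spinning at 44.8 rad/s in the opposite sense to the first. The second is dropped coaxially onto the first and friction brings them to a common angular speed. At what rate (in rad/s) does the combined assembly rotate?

No external torque acts about the common axis, so total angular momentum is conserved.
Moments of inertia: I_A = ½(112)(0.146)² = 1.194 kg·m²; I_B = ½(45.4)(0.274)² = 1.704 kg·m².
Taking A's sense as positive: L = (1.194)(27.7) − (1.704)(44.8) = -43.28 kg·m²·rad/s.
Combined I = 1.194 + 1.704 = 2.898 kg·m².
ω_f = L / I = -43.28 / 2.898 = -14.94 rad/s.

|ω_f| ≈ 14.9 rad/s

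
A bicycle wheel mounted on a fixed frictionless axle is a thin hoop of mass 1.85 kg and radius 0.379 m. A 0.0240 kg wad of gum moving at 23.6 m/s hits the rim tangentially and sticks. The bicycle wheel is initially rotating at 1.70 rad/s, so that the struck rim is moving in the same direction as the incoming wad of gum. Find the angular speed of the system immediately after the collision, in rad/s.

|ω_f| ≈ 2.48 rad/s

About the axle the impulsive forces during the collision are internal, so angular momentum about that axis is conserved.
I_p = (1.85)(0.379)² = 0.2657 kg·m². Taking the sense of the wad of gum's angular momentum as positive, L_{wad} = m v R = (0.0240)(23.6)(0.379) = 0.2147 kg·m²/s.
L_i = +I_p ω_p + m v R = +(0.2657)(1.70) + 0.2147 = 0.6664 kg·m²/s.
After sticking, I_f = I_p + m R² = 0.2657 + (0.0240)(0.379)² = 0.2692 kg·m².
ω_f = L_i / I_f = 0.6664 / 0.2692 = 2.476 rad/s.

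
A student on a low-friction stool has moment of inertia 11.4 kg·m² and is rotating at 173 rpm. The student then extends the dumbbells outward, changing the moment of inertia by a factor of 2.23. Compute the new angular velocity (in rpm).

ω₂ ≈ 77.6 rpm

Angular momentum about the spin axis is conserved since the torque about it is zero.
I₂ = 2.23 × 11.4 = 25.42 kg·m².
ω₂ = I₁ω₁ / I₂ = (11.40)(173 rpm) / (25.42) = 77.58 rpm.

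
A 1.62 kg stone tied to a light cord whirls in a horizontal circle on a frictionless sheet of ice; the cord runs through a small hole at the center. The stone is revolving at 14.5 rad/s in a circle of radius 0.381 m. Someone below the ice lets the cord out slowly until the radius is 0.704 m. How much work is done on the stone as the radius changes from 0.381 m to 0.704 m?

W ≈ -17.5 J

No torque about the axis ⇒ m r₁² ω₁ = m r₂² ω₂.
ω₂ = ω₁ (r₁/r₂)² = (14.5)(0.381/0.704)² = 4.247 rad/s.
W = ΔKE = ½m(v₂² − v₁²) = -17.48 J.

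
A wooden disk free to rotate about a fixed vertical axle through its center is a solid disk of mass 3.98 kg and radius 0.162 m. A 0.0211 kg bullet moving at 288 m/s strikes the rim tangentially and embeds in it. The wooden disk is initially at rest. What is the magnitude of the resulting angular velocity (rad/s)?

|ω_f| ≈ 18.7 rad/s

About the axle the impulsive forces during the collision are internal, so angular momentum about that axis is conserved.
I_p = ½(3.98)(0.162)² = 0.05223 kg·m². Taking the sense of the bullet's angular momentum as positive, L_{bullet} = m v R = (0.0211)(288)(0.162) = 0.9844 kg·m²/s.
L_i = 0 + 0.9844 = 0.9844 kg·m²/s.
After sticking, I_f = I_p + m R² = 0.05223 + (0.0211)(0.162)² = 0.05278 kg·m².
ω_f = L_i / I_f = 0.9844 / 0.05278 = 18.65 rad/s.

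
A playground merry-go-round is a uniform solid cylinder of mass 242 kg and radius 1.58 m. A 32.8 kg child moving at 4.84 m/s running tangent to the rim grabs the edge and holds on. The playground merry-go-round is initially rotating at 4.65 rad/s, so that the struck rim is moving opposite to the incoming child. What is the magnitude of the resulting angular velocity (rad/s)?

|ω_f| ≈ 3.01 rad/s

About the axle the impulsive forces during the collision are internal, so angular momentum about that axis is conserved.
I_p = ½(242)(1.58)² = 302.1 kg·m². Taking the sense of the child's angular momentum as positive, L_{child} = m v R = (32.8)(4.84)(1.58) = 250.8 kg·m²/s.
L_i = −I_p ω_p + m v R = −(302.1)(4.65) + 250.8 = -1154 kg·m²/s.
After sticking, I_f = I_p + m R² = 302.1 + (32.8)(1.58)² = 383.9 kg·m².
ω_f = L_i / I_f = -1154 / 383.9 = -3.005 rad/s.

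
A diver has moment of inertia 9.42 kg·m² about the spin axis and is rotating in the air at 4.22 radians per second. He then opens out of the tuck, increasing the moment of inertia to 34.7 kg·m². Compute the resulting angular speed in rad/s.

ω₂ ≈ 1.15 rad/s

Angular momentum about the spin axis is conserved since the torque about it is zero.
ω₂ = I₁ω₁ / I₂ = (9.420)(4.22 rad/s) / (34.70) = 1.146 rad/s.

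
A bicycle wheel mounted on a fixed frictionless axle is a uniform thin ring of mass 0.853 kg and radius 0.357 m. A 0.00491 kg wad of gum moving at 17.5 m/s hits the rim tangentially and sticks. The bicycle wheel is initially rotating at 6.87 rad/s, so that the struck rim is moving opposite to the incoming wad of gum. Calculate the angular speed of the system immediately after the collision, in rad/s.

|ω_f| ≈ 6.55 rad/s

About the axle the impulsive forces during the collision are internal, so angular momentum about that axis is conserved.
I_p = (0.853)(0.357)² = 0.1087 kg·m². Taking the sense of the wad of gum's angular momentum as positive, L_{wad} = m v R = (0.00491)(17.5)(0.357) = 0.03068 kg·m²/s.
L_i = −I_p ω_p + m v R = −(0.1087)(6.87) + 0.03068 = -0.7162 kg·m²/s.
After sticking, I_f = I_p + m R² = 0.1087 + (0.00491)(0.357)² = 0.1093 kg·m².
ω_f = L_i / I_f = -0.7162 / 0.1093 = -6.550 rad/s.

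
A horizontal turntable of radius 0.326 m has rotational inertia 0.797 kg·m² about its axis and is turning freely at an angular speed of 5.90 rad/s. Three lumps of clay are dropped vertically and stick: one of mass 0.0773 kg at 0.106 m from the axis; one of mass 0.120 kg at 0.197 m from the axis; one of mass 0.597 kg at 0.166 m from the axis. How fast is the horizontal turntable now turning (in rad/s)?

ω_f ≈ 5.74 rad/s

No external torque acts about the axis; L_before = L_after.
Added inertia Σmr² = (0.0773)(0.106)² + (0.120)(0.197)² + (0.597)(0.166)² = 0.02198 kg·m²; I_f = 0.7970 + 0.02198 = 0.8190 kg·m².
ω_f = I_p ω_i / I_f = (0.7970)(5.90) / 0.8190 = 5.742 rad/s.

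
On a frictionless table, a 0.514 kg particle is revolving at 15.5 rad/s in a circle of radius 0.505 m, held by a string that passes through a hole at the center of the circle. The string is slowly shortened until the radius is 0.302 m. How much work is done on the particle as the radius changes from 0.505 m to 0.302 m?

No torque about the axis ⇒ m r₁² ω₁ = m r₂² ω₂.
ω₂ = ω₁ (r₁/r₂)² = (15.5)(0.505/0.302)² = 43.34 rad/s.
W = ΔKE = ½m(v₂² − v₁²) = 28.28 J.

W ≈ 28.3 J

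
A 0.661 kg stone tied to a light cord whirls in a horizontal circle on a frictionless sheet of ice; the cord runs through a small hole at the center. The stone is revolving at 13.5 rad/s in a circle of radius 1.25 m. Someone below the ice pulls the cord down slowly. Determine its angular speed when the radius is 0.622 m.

The constraining force is radial, so m r² ω about the center is conserved.
ω₂ = ω₁ (r₁/r₂)² = (13.5)(1.25/0.622)² = 54.52 rad/s.

ω₂ ≈ 54.5 rad/s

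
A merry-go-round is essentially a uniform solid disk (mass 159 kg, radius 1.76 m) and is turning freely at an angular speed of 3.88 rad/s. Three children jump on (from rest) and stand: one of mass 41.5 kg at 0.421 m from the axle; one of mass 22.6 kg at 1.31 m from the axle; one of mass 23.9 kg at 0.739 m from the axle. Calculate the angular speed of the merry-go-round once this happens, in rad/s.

ω_f ≈ 3.13 rad/s

The added mass arrives with no angular momentum about the axle, and any external torque about the axle is negligible, so the system's angular momentum is conserved.
I_p = ½(159)(1.76)² = 246.3 kg·m².
Added inertia Σmr² = (41.5)(0.421)² + (22.6)(1.31)² + (23.9)(0.739)² = 59.19 kg·m²; I_f = 246.3 + 59.19 = 305.5 kg·m².
ω_f = I_p ω_i / I_f = (246.3)(3.88) / 305.5 = 3.128 rad/s.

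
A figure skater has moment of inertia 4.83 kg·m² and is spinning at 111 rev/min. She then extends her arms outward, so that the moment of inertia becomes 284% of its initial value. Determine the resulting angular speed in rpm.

ω₂ ≈ 39.1 rpm

Angular momentum about the spin axis is conserved since the torque about it is zero.
I₂ = 2.84 × 4.83 = 13.72 kg·m².
ω₂ = I₁ω₁ / I₂ = (4.830)(111 rpm) / (13.72) = 39.08 rpm.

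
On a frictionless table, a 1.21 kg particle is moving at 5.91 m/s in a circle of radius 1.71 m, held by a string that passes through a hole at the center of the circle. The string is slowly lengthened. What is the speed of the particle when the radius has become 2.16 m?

v₂ ≈ 4.68 m/s

Central (radial) force ⇒ zero torque about the center ⇒ m v r is constant.
v₂ = v₁ r₁ / r₂ = (5.91)(1.71) / (2.16) = 4.679 m/s.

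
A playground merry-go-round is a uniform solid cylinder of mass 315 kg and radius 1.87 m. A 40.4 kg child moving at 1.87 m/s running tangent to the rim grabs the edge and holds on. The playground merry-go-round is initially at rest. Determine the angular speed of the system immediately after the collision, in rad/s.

About the axle the impulsive forces during the collision are internal, so angular momentum about that axis is conserved.
I_p = ½(315)(1.87)² = 550.8 kg·m². Taking the sense of the child's angular momentum as positive, L_{child} = m v R = (40.4)(1.87)(1.87) = 141.3 kg·m²/s.
L_i = 0 + 141.3 = 141.3 kg·m²/s.
After sticking, I_f = I_p + m R² = 550.8 + (40.4)(1.87)² = 692.0 kg·m².
ω_f = L_i / I_f = 141.3 / 692.0 = 0.2041 rad/s.

|ω_f| ≈ 0.204 rad/s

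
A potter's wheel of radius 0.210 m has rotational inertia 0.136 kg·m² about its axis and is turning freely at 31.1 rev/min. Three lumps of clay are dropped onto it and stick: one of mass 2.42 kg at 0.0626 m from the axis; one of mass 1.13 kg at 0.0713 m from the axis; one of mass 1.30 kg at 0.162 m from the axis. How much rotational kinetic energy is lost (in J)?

The added mass arrives with no angular momentum about the axis, and any external torque about the axis is negligible, so the system's angular momentum is conserved.
Added inertia Σmr² = (2.42)(0.0626)² + (1.13)(0.0713)² + (1.30)(0.162)² = 0.04935 kg·m²; I_f = 0.1360 + 0.04935 = 0.1853 kg·m².
ω_f = I_p ω_i / I_f = (0.1360)(31.1) / 0.1853 = 22.82 rpm.
KE_i = ½(0.1360)(3.257 rad/s)² = 0.7213 J; KE_f = ½(0.1853)(2.390)² = 0.5292 J.

energy lost ≈ 0.192 J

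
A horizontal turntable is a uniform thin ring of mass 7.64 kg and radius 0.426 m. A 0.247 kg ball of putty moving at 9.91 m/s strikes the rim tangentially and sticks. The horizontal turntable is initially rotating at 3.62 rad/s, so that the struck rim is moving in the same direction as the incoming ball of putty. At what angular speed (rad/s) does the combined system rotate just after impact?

The axle reaction passes through the axle and exerts no torque about it; angular momentum about the axle is conserved through the impact.
I_p = (7.64)(0.426)² = 1.386 kg·m². Taking the sense of the ball of putty's angular momentum as positive, L_{ball} = m v R = (0.247)(9.91)(0.426) = 1.043 kg·m²/s.
L_i = +I_p ω_p + m v R = +(1.386)(3.62) + 1.043 = 6.062 kg·m²/s.
After sticking, I_f = I_p + m R² = 1.386 + (0.247)(0.426)² = 1.431 kg·m².
ω_f = L_i / I_f = 6.062 / 1.431 = 4.235 rad/s.

|ω_f| ≈ 4.24 rad/s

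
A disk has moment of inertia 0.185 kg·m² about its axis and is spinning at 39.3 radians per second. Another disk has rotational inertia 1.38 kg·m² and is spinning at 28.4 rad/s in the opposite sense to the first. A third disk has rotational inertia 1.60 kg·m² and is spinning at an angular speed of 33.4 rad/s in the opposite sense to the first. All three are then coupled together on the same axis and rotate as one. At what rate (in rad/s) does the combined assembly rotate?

|ω_f| ≈ 27.0 rad/s

The coupling torques are internal; angular momentum about the shared axis is conserved.
Taking A's sense as positive: L = (0.1850)(39.3) − (1.380)(28.4) − (1.600)(33.4) = -85.36 kg·m²·rad/s.
Combined I = 0.1850 + 1.380 + 1.600 = 3.165 kg·m².
ω_f = L / I = -85.36 / 3.165 = -26.97 rad/s.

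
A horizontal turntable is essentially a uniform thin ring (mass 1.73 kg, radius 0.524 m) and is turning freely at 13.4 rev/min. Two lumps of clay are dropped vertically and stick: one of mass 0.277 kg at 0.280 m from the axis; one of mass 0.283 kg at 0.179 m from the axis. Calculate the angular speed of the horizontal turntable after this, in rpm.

The added mass arrives with no angular momentum about the axis, and any external torque about the axis is negligible, so the system's angular momentum is conserved.
I_p = (1.73)(0.524)² = 0.4750 kg·m².
Added inertia Σmr² = (0.277)(0.280)² + (0.283)(0.179)² = 0.03078 kg·m²; I_f = 0.4750 + 0.03078 = 0.5058 kg·m².
ω_f = I_p ω_i / I_f = (0.4750)(13.4) / 0.5058 = 12.58 rpm.

ω_f ≈ 12.6 rpm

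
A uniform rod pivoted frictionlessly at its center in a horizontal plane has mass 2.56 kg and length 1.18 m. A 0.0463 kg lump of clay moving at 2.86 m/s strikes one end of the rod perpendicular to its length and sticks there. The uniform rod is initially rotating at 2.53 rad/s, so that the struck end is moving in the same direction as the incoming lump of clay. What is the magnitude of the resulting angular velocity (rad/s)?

|ω_f| ≈ 2.65 rad/s

The axle reaction passes through the pivot and exerts no torque about it; angular momentum about the pivot is conserved through the impact.
I_p = (1/12)(2.56)(1.18)² = 0.2970 kg·m². Taking the sense of the lump of clay's angular momentum as positive, L_{lump} = m v R = (0.0463)(2.86)(1.18/2) = 0.07813 kg·m²/s.
L_i = +I_p ω_p + m v R = +(0.2970)(2.53) + 0.07813 = 0.8297 kg·m²/s.
After sticking, I_f = I_p + m R² = 0.2970 + (0.0463)(1.18/2)² = 0.3132 kg·m².
ω_f = L_i / I_f = 0.8297 / 0.3132 = 2.649 rad/s.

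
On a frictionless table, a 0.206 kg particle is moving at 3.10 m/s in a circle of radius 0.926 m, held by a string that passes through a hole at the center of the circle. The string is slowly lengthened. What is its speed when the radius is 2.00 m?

v₂ ≈ 1.44 m/s

Central (radial) force ⇒ zero torque about the center ⇒ m v r is constant.
v₂ = v₁ r₁ / r₂ = (3.10)(0.926) / (2.00) = 1.435 m/s.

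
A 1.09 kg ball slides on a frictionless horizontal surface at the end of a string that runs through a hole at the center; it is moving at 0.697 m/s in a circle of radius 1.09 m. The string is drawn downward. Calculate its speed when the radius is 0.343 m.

v₂ ≈ 2.21 m/s

Central (radial) force ⇒ zero torque about the center ⇒ m v r is constant.
v₂ = v₁ r₁ / r₂ = (0.697)(1.09) / (0.343) = 2.215 m/s.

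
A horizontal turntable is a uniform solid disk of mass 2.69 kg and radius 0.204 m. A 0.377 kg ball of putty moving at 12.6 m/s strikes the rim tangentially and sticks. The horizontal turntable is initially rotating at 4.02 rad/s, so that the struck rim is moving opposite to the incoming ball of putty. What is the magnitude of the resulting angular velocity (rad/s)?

About the axle the impulsive forces during the collision are internal, so angular momentum about that axis is conserved.
I_p = ½(2.69)(0.204)² = 0.05597 kg·m². Taking the sense of the ball of putty's angular momentum as positive, L_{ball} = m v R = (0.377)(12.6)(0.204) = 0.9690 kg·m²/s.
L_i = −I_p ω_p + m v R = −(0.05597)(4.02) + 0.9690 = 0.7440 kg·m²/s.
After sticking, I_f = I_p + m R² = 0.05597 + (0.377)(0.204)² = 0.07166 kg·m².
ω_f = L_i / I_f = 0.7440 / 0.07166 = 10.38 rad/s.

|ω_f| ≈ 10.4 rad/s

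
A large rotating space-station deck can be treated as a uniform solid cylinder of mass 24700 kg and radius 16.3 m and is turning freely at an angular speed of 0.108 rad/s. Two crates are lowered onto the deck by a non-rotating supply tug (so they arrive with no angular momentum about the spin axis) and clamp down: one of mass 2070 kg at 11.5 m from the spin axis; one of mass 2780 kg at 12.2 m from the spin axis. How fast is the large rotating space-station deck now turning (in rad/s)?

No external torque acts about the spin axis; L_before = L_after.
I_p = ½(24700)(16.3)² = 3.281e+06 kg·m².
Added inertia Σmr² = (2070)(11.5)² + (2780)(12.2)² = 6.875e+05 kg·m²; I_f = 3.281e+06 + 6.875e+05 = 3.969e+06 kg·m².
ω_f = I_p ω_i / I_f = (3.281e+06)(0.108) / 3.969e+06 = 0.08929 rad/s.

ω_f ≈ 0.0893 rad/s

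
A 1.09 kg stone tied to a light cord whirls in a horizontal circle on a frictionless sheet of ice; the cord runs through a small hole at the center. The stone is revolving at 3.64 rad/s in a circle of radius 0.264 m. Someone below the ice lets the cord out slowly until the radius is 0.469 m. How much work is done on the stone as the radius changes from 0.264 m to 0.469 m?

W ≈ -0.344 J

The constraining force is radial, so m r² ω about the center is conserved.
ω₂ = ω₁ (r₁/r₂)² = (3.64)(0.264/0.469)² = 1.153 rad/s.
W = ΔKE = ½m(v₂² − v₁²) = -0.3438 J.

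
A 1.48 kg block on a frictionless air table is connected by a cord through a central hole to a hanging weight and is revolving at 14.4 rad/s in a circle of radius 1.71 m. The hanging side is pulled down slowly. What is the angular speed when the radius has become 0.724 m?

ω₂ ≈ 80.3 rad/s

The constraining force is radial, so m r² ω about the center is conserved.
ω₂ = ω₁ (r₁/r₂)² = (14.4)(1.71/0.724)² = 80.33 rad/s.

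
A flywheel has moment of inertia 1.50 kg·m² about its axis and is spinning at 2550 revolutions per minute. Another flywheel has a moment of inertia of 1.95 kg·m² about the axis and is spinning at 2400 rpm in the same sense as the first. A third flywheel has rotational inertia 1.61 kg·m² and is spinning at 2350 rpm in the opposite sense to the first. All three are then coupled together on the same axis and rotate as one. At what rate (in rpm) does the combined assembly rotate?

|ω_f| ≈ 933 rpm

No external torque acts about the common axis, so total angular momentum is conserved.
Taking A's sense as positive: L = (1.500)(2550) + (1.950)(2400) − (1.610)(2350) = 4722 kg·m²·rpm.
Combined I = 1.500 + 1.950 + 1.610 = 5.060 kg·m².
ω_f = L / I = 4722 / 5.060 = 933.1 rpm.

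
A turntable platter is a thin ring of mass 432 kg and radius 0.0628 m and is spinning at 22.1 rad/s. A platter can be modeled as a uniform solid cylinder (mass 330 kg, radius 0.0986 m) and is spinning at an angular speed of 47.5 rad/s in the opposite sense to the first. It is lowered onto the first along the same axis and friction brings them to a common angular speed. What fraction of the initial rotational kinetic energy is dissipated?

fraction ≈ 0.899

The coupling torques are internal; angular momentum about the shared axis is conserved.
Moments of inertia: I_A = (432)(0.0628)² = 1.704 kg·m²; I_B = ½(330)(0.0986)² = 1.604 kg·m².
Taking A's sense as positive: L = (1.704)(22.1) − (1.604)(47.5) = -38.54 kg·m²·rad/s.
Combined I = 1.704 + 1.604 = 3.308 kg·m².
ω_f = L / I = -38.54 / 3.308 = -11.65 rad/s.
KE_i = ½ΣIω² = 2226 J; KE_f = ½(3.308)(11.65)² = 224.6 J.
Fraction dissipated = (KE_i − KE_f)/KE_i = 0.8991.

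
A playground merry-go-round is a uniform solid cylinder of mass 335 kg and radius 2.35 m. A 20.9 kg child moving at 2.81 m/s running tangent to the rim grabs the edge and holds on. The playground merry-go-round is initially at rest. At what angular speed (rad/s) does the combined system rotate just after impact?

|ω_f| ≈ 0.133 rad/s

The axle reaction passes through the axle and exerts no torque about it; angular momentum about the axle is conserved through the impact.
I_p = ½(335)(2.35)² = 925.0 kg·m². Taking the sense of the child's angular momentum as positive, L_{child} = m v R = (20.9)(2.81)(2.35) = 138.0 kg·m²/s.
L_i = 0 + 138.0 = 138.0 kg·m²/s.
After sticking, I_f = I_p + m R² = 925.0 + (20.9)(2.35)² = 1040 kg·m².
ω_f = L_i / I_f = 138.0 / 1040 = 0.1326 rad/s.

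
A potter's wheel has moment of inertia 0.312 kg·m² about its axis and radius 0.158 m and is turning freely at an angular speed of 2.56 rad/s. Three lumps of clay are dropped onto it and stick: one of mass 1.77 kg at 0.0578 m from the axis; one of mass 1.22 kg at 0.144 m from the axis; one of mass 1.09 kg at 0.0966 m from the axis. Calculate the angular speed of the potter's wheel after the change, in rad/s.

ω_f ≈ 2.26 rad/s

No external torque acts about the axis; L_before = L_after.
Added inertia Σmr² = (1.77)(0.0578)² + (1.22)(0.144)² + (1.09)(0.0966)² = 0.04138 kg·m²; I_f = 0.3120 + 0.04138 = 0.3534 kg·m².
ω_f = I_p ω_i / I_f = (0.3120)(2.56) / 0.3534 = 2.260 rad/s.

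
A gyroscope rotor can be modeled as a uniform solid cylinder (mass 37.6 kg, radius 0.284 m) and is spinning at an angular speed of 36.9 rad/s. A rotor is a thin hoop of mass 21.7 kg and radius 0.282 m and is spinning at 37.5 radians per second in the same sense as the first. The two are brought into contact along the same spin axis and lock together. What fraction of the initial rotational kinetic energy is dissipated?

The coupling torques are internal; angular momentum about the shared axis is conserved.
Moments of inertia: I_A = ½(37.6)(0.284)² = 1.516 kg·m²; I_B = (21.7)(0.282)² = 1.726 kg·m².
Taking A's sense as positive: L = (1.516)(36.9) + (1.726)(37.5) = 120.7 kg·m²·rad/s.
Combined I = 1.516 + 1.726 = 3.242 kg·m².
ω_f = L / I = 120.7 / 3.242 = 37.22 rad/s.
KE_i = ½ΣIω² = 2246 J; KE_f = ½(3.242)(37.22)² = 2246 J.
Fraction dissipated = (KE_i − KE_f)/KE_i = 6.469e-05.

fraction ≈ 6.47e-05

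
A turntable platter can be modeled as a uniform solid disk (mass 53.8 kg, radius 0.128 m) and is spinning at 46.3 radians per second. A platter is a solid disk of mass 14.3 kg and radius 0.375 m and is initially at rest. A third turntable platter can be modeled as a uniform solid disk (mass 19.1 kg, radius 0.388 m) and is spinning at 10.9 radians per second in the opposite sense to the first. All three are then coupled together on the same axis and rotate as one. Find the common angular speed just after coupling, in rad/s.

The coupling torques are internal; angular momentum about the shared axis is conserved.
Moments of inertia: I_A = ½(53.8)(0.128)² = 0.4407 kg·m²; I_B = ½(14.3)(0.375)² = 1.005 kg·m²; I_C = ½(19.1)(0.388)² = 1.438 kg·m².
Taking A's sense as positive: L = (0.4407)(46.3) − (1.438)(10.9) = 4.735 kg·m²·rad/s.
Combined I = 0.4407 + 1.005 + 1.438 = 2.884 kg·m².
ω_f = L / I = 4.735 / 2.884 = 1.642 rad/s.

|ω_f| ≈ 1.64 rad/s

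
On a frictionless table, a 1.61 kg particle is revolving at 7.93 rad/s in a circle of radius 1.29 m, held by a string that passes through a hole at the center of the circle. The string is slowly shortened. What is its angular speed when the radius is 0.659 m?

ω₂ ≈ 30.4 rad/s

The constraining force is radial, so m r² ω about the center is conserved.
ω₂ = ω₁ (r₁/r₂)² = (7.93)(1.29/0.659)² = 30.39 rad/s.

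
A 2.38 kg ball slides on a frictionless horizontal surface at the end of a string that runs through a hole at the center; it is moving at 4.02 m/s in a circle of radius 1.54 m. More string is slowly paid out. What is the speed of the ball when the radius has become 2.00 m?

v₂ ≈ 3.10 m/s

The only horizontal force on the mass is along the cord (radial), so it exerts no torque about the hole and angular momentum m v r is conserved.
v₂ = v₁ r₁ / r₂ = (4.02)(1.54) / (2.00) = 3.095 m/s.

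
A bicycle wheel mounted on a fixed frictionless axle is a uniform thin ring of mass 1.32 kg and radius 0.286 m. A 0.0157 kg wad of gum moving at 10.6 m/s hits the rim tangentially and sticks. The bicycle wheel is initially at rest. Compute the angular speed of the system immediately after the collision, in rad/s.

The axle reaction passes through the axle and exerts no torque about it; angular momentum about the axle is conserved through the impact.
I_p = (1.32)(0.286)² = 0.1080 kg·m². Taking the sense of the wad of gum's angular momentum as positive, L_{wad} = m v R = (0.0157)(10.6)(0.286) = 0.04760 kg·m²/s.
L_i = 0 + 0.04760 = 0.04760 kg·m²/s.
After sticking, I_f = I_p + m R² = 0.1080 + (0.0157)(0.286)² = 0.1093 kg·m².
ω_f = L_i / I_f = 0.04760 / 0.1093 = 0.4356 rad/s.

|ω_f| ≈ 0.436 rad/s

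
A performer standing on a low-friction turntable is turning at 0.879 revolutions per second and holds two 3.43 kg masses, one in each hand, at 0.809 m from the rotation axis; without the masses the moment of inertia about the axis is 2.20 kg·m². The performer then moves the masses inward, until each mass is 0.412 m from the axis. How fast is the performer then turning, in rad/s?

ω₂ ≈ 11.0 rad/s

Angular momentum about the spin axis is conserved since the torque about it is zero.
I₁ = 2.20 + 2(3.43)(0.809)² = 6.690 kg·m²; I₂ = 2.20 + 2(3.43)(0.412)² = 3.364 kg·m².
ω₂ = I₁ω₁ / I₂ = (6.690)(0.879 rev/s) / (3.364) = 1.748 rev/s = 10.98 rad/s.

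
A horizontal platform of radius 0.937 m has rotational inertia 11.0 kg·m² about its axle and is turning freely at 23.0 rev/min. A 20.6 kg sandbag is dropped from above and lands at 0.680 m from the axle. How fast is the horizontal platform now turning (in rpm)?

No external torque acts about the axle; L_before = L_after.
Added inertia Σmr² = (20.6)(0.680)² = 9.525 kg·m²; I_f = 11.00 + 9.525 = 20.53 kg·m².
ω_f = I_p ω_i / I_f = (11.00)(23.0) / 20.53 = 12.33 rpm.

ω_f ≈ 12.3 rpm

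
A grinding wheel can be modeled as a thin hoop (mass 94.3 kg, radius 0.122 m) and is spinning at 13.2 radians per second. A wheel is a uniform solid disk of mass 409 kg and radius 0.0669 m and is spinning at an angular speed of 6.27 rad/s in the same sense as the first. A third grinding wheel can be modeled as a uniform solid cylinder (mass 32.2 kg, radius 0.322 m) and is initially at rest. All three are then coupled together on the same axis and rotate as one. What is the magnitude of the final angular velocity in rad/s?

No external torque acts about the common axis, so total angular momentum is conserved.
Moments of inertia: I_A = (94.3)(0.122)² = 1.404 kg·m²; I_B = ½(409)(0.0669)² = 0.9153 kg·m²; I_C = ½(32.2)(0.322)² = 1.669 kg·m².
Taking A's sense as positive: L = (1.404)(13.2) + (0.9153)(6.27) = 24.27 kg·m²·rad/s.
Combined I = 1.404 + 0.9153 + 1.669 = 3.988 kg·m².
ω_f = L / I = 24.27 / 3.988 = 6.084 rad/s.

|ω_f| ≈ 6.08 rad/s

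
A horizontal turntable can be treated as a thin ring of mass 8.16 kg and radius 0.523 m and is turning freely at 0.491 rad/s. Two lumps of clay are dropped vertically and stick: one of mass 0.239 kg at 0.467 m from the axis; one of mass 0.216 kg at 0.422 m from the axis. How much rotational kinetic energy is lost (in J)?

The added mass arrives with no angular momentum about the axis, and any external torque about the axis is negligible, so the system's angular momentum is conserved.
I_p = (8.16)(0.523)² = 2.232 kg·m².
Added inertia Σmr² = (0.239)(0.467)² + (0.216)(0.422)² = 0.09059 kg·m²; I_f = 2.232 + 0.09059 = 2.323 kg·m².
ω_f = I_p ω_i / I_f = (2.232)(0.491) / 2.323 = 0.4718 rad/s.
KE_i = ½(2.232)(0.4910 rad/s)² = 0.2690 J; KE_f = ½(2.323)(0.4718)² = 0.2586 J.

energy lost ≈ 0.0105 J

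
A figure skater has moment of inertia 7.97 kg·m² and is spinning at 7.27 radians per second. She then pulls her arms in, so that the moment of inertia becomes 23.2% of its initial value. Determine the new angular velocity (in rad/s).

With no external torque about the axis, L is conserved: I₁ω₁ = I₂ω₂.
I₂ = 0.232 × 7.97 = 1.849 kg·m².
ω₂ = I₁ω₁ / I₂ = (7.970)(7.27 rad/s) / (1.849) = 31.34 rad/s.

ω₂ ≈ 31.3 rad/s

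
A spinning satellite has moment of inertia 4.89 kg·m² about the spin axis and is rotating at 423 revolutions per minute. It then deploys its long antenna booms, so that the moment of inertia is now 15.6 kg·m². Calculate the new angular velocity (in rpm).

ω₂ ≈ 133 rpm

Angular momentum about the spin axis is conserved since the torque about it is zero.
ω₂ = I₁ω₁ / I₂ = (4.890)(423 rpm) / (15.60) = 132.6 rpm.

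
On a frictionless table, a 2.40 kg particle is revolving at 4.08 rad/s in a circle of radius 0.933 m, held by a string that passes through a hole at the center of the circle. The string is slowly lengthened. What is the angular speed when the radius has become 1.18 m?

No torque about the axis ⇒ m r₁² ω₁ = m r₂² ω₂.
ω₂ = ω₁ (r₁/r₂)² = (4.08)(0.933/1.18)² = 2.551 rad/s.

ω₂ ≈ 2.55 rad/s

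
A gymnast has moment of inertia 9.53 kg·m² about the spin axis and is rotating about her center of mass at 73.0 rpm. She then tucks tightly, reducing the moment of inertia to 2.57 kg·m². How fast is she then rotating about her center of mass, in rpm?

No external torque acts about the spin axis, so angular momentum is conserved.
ω₂ = I₁ω₁ / I₂ = (9.530)(73.0 rpm) / (2.570) = 270.7 rpm.

ω₂ ≈ 271 rpm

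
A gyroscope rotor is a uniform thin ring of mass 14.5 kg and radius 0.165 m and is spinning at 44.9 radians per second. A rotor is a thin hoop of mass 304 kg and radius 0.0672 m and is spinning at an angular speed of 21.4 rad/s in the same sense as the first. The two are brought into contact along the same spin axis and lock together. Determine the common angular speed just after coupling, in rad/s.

The coupling torques are internal; angular momentum about the shared axis is conserved.
Moments of inertia: I_A = (14.5)(0.165)² = 0.3948 kg·m²; I_B = (304)(0.0672)² = 1.373 kg·m².
Taking A's sense as positive: L = (0.3948)(44.9) + (1.373)(21.4) = 47.10 kg·m²·rad/s.
Combined I = 0.3948 + 1.373 = 1.768 kg·m².
ω_f = L / I = 47.10 / 1.768 = 26.65 rad/s.

|ω_f| ≈ 26.6 rad/s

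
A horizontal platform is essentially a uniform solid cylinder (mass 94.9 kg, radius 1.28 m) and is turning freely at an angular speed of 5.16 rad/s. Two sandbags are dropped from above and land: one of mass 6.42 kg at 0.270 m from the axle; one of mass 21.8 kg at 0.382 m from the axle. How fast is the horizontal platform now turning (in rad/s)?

ω_f ≈ 4.93 rad/s

The added mass arrives with no angular momentum about the axle, and any external torque about the axle is negligible, so the system's angular momentum is conserved.
I_p = ½(94.9)(1.28)² = 77.74 kg·m².
Added inertia Σmr² = (6.42)(0.270)² + (21.8)(0.382)² = 3.649 kg·m²; I_f = 77.74 + 3.649 = 81.39 kg·m².
ω_f = I_p ω_i / I_f = (77.74)(5.16) / 81.39 = 4.929 rad/s.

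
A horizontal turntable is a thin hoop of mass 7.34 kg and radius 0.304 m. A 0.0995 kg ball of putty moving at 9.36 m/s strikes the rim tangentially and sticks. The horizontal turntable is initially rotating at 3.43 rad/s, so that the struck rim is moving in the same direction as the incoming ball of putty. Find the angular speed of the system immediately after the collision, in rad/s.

|ω_f| ≈ 3.80 rad/s

About the axle the impulsive forces during the collision are internal, so angular momentum about that axis is conserved.
I_p = (7.34)(0.304)² = 0.6783 kg·m². Taking the sense of the ball of putty's angular momentum as positive, L_{ball} = m v R = (0.0995)(9.36)(0.304) = 0.2831 kg·m²/s.
L_i = +I_p ω_p + m v R = +(0.6783)(3.43) + 0.2831 = 2.610 kg·m²/s.
After sticking, I_f = I_p + m R² = 0.6783 + (0.0995)(0.304)² = 0.6875 kg·m².
ω_f = L_i / I_f = 2.610 / 0.6875 = 3.796 rad/s.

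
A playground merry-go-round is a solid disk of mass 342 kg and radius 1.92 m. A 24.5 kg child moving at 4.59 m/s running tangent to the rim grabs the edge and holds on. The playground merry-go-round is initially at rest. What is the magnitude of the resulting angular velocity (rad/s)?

The axle reaction passes through the axle and exerts no torque about it; angular momentum about the axle is conserved through the impact.
I_p = ½(342)(1.92)² = 630.4 kg·m². Taking the sense of the child's angular momentum as positive, L_{child} = m v R = (24.5)(4.59)(1.92) = 215.9 kg·m²/s.
L_i = 0 + 215.9 = 215.9 kg·m²/s.
After sticking, I_f = I_p + m R² = 630.4 + (24.5)(1.92)² = 720.7 kg·m².
ω_f = L_i / I_f = 215.9 / 720.7 = 0.2996 rad/s.

|ω_f| ≈ 0.300 rad/s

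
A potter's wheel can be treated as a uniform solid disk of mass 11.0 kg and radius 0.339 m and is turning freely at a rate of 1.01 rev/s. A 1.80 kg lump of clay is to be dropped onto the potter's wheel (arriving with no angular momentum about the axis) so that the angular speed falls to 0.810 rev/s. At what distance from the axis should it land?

r ≈ 0.294 m

No external torque acts about the axis; L_before = L_after.
I_p = ½(11.0)(0.339)² = 0.6321 kg·m².
I_p ω_i = (I_p + m r²) ω_f ⇒ m r² = I_p(ω_i/ω_f − 1) = 0.6321(1.01/0.810 − 1) = 0.1561 kg·m².
r = √(0.1561/1.80) = 0.2945 m.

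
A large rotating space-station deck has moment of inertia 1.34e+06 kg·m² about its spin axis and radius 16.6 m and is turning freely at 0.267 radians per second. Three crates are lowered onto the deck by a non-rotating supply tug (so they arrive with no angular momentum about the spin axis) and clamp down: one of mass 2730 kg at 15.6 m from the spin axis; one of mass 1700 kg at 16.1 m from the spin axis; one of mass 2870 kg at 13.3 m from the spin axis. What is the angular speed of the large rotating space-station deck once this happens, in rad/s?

ω_f ≈ 0.121 rad/s

No external torque acts about the spin axis; L_before = L_after.
Added inertia Σmr² = (2730)(15.6)² + (1700)(16.1)² + (2870)(13.3)² = 1.613e+06 kg·m²; I_f = 1.340e+06 + 1.613e+06 = 2.953e+06 kg·m².
ω_f = I_p ω_i / I_f = (1.340e+06)(0.267) / 2.953e+06 = 0.1212 rad/s.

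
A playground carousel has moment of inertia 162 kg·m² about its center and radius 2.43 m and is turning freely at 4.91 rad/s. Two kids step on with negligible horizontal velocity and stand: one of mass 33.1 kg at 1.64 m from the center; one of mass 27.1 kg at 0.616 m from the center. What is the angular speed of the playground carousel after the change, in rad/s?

The added mass arrives with no angular momentum about the center, and any external torque about the center is negligible, so the system's angular momentum is conserved.
Added inertia Σmr² = (33.1)(1.64)² + (27.1)(0.616)² = 99.31 kg·m²; I_f = 162.0 + 99.31 = 261.3 kg·m².
ω_f = I_p ω_i / I_f = (162.0)(4.91) / 261.3 = 3.044 rad/s.

ω_f ≈ 3.04 rad/s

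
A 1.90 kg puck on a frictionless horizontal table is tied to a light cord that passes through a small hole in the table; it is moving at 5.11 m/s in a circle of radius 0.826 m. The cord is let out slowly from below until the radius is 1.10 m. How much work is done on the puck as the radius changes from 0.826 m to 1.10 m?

Central (radial) force ⇒ zero torque about the center ⇒ m v r is constant.
v₂ = v₁ r₁ / r₂ = (5.11)(0.826) / (1.10) = 3.837 m/s.
W = ΔKE = ½m(v₂² − v₁²) = -10.82 J.

W ≈ -10.8 J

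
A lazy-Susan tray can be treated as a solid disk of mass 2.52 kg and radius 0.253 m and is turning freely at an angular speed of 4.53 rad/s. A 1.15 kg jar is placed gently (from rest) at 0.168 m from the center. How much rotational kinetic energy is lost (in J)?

The added mass arrives with no angular momentum about the center, and any external torque about the center is negligible, so the system's angular momentum is conserved.
I_p = ½(2.52)(0.253)² = 0.08065 kg·m².
Added inertia Σmr² = (1.15)(0.168)² = 0.03246 kg·m²; I_f = 0.08065 + 0.03246 = 0.1131 kg·m².
ω_f = I_p ω_i / I_f = (0.08065)(4.53) / 0.1131 = 3.230 rad/s.
KE_i = ½(0.08065)(4.530 rad/s)² = 0.8275 J; KE_f = ½(0.1131)(3.230)² = 0.5901 J.

energy lost ≈ 0.237 J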